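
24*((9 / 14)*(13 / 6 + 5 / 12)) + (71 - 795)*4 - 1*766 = -25355 / 7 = -3622.14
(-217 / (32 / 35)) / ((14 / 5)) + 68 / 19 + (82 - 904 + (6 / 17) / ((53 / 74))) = -989005871 / 1095616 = -902.69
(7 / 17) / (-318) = -7 / 5406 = -0.00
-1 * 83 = -83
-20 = -20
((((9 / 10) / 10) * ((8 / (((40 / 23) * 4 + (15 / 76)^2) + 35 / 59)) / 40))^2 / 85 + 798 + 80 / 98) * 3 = 61306867703813463845936922 / 25582379687956205078125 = 2396.45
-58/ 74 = -29/ 37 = -0.78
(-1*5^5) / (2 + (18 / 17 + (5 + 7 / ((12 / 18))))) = -106250 / 631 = -168.38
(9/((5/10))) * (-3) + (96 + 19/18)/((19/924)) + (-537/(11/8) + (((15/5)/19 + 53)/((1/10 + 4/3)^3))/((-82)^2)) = 4275.42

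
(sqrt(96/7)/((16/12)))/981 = sqrt(42)/2289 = 0.00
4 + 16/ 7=44/ 7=6.29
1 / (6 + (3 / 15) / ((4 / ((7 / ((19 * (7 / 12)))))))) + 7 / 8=4771 / 4584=1.04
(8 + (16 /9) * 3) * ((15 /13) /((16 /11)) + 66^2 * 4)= 6040595 /26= 232330.58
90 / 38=2.37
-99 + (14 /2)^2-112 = -162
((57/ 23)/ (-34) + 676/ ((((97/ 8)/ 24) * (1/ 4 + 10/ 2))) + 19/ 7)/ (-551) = -136732315/ 292568878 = -0.47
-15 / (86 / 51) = -765 / 86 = -8.90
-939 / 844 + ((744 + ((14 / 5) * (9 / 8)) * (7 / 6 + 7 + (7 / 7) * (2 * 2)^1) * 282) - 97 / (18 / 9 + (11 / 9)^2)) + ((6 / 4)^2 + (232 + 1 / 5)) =11757.22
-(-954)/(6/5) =795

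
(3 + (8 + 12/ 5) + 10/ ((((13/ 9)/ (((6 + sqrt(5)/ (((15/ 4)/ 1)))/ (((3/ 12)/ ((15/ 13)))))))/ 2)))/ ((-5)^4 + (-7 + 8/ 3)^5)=-81483489/ 185408210 - 349920*sqrt(5)/ 18540821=-0.48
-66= -66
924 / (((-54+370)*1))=231 / 79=2.92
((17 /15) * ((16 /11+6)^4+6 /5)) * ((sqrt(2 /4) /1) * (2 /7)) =3844528342 * sqrt(2) /7686525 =707.34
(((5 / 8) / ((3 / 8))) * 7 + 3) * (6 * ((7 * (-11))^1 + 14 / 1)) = -5544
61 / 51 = 1.20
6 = 6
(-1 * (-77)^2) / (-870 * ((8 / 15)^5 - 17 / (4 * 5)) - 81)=-600311250 / 62872037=-9.55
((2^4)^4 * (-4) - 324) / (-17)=262468 / 17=15439.29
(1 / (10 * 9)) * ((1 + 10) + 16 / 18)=107 / 810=0.13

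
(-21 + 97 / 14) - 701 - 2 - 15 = -10249 / 14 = -732.07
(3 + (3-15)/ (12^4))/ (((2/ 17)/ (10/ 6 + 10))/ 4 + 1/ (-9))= -3083885/ 111648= -27.62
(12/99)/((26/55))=10/39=0.26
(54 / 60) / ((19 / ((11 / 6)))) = 33 / 380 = 0.09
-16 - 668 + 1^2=-683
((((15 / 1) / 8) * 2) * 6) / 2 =45 / 4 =11.25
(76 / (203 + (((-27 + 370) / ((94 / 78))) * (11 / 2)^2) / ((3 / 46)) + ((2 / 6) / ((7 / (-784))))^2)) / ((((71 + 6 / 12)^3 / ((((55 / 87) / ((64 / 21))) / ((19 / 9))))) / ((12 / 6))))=38070 / 124488731371433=0.00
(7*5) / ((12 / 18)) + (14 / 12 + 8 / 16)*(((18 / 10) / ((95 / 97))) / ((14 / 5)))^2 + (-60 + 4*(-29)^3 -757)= -34783572447 / 353780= -98319.78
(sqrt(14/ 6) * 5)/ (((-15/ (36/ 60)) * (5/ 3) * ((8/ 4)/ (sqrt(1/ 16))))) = -sqrt(21)/ 200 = -0.02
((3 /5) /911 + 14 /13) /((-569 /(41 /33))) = -0.00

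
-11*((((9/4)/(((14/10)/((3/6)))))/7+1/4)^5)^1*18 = -5919913785357/4628074479616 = -1.28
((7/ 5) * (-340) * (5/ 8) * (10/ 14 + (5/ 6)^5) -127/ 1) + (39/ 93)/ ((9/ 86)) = -219385745/ 482112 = -455.05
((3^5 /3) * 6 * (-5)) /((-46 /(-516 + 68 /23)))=-14337000 /529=-27102.08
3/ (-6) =-0.50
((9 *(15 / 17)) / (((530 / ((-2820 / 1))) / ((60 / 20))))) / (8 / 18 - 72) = 1.77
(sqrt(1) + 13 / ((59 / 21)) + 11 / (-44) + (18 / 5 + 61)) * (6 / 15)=82573 / 2950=27.99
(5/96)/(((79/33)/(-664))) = -4565/316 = -14.45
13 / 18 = 0.72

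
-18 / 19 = -0.95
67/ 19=3.53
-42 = -42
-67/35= -1.91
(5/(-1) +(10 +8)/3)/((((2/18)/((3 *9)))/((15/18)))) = 405/2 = 202.50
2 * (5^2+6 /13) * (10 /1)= 6620 /13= 509.23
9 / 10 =0.90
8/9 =0.89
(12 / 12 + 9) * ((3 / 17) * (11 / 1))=330 / 17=19.41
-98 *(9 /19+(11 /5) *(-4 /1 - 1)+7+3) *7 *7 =48020 /19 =2527.37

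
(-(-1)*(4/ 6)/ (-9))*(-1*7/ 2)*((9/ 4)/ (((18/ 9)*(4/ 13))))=91/ 96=0.95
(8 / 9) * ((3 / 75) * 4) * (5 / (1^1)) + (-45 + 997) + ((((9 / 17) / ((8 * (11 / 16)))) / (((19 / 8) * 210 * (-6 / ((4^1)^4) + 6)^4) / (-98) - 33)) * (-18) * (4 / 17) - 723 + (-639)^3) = -1220607850511356404547627322 / 4678148102402767905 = -260916889.29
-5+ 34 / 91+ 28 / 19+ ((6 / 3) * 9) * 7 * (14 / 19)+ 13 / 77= 1709014 / 19019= 89.86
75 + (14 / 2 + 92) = 174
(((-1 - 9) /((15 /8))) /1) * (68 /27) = -1088 /81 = -13.43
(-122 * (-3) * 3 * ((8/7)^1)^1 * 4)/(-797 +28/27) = -948672/150437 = -6.31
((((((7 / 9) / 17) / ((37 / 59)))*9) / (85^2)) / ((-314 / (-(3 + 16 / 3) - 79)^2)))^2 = 200930228100196 / 41234555511901130625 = 0.00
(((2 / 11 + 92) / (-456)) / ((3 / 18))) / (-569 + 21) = 507 / 229064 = 0.00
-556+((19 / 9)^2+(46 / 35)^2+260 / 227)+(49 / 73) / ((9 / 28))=-546.58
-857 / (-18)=857 / 18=47.61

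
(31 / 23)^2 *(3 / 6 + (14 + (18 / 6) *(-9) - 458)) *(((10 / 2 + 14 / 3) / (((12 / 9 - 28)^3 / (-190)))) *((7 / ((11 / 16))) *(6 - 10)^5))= 125564002452 / 145475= 863131.14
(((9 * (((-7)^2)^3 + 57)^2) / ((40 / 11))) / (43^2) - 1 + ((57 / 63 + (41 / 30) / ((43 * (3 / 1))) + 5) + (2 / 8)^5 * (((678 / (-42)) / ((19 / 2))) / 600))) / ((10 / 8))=4203070049101156229 / 283296384000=14836299.67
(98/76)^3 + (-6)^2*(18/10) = 66.94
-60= -60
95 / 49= 1.94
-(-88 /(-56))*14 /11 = -2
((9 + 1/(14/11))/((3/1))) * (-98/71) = -959/213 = -4.50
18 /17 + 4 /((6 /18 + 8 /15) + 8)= 3414 /2261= 1.51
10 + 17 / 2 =37 / 2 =18.50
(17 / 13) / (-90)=-17 / 1170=-0.01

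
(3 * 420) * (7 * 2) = 17640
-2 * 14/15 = -28/15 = -1.87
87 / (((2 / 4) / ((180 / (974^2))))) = 7830 / 237169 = 0.03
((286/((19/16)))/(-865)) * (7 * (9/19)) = -288288/312265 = -0.92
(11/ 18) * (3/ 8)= 11/ 48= 0.23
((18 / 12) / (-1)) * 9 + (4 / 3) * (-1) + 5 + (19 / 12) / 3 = -335 / 36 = -9.31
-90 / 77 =-1.17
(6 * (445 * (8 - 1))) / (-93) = -6230 / 31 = -200.97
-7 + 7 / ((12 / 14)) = 7 / 6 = 1.17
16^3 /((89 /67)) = 274432 /89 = 3083.51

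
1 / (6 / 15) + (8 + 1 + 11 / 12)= 149 / 12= 12.42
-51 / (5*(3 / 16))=-272 / 5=-54.40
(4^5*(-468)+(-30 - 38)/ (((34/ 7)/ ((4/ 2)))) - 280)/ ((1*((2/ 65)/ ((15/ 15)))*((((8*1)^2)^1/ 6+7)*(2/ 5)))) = -116887875/ 53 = -2205431.60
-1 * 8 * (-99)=792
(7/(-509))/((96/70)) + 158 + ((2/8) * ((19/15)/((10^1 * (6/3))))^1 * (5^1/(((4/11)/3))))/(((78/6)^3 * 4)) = 678435852503/4294168320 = 157.99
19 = 19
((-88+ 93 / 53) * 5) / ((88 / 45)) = -1028475 / 4664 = -220.51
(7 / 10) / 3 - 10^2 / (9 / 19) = -18979 / 90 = -210.88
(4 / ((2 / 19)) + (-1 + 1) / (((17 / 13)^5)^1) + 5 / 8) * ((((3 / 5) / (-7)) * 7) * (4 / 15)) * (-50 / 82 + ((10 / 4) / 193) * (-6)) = 168096 / 39565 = 4.25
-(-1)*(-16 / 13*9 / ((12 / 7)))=-6.46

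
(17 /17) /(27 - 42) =-1 /15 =-0.07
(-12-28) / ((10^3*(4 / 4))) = -1 / 25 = -0.04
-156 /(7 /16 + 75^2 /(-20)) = 0.56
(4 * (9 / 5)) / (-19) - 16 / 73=-4148 / 6935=-0.60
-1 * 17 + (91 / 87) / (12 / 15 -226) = -1665809 / 97962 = -17.00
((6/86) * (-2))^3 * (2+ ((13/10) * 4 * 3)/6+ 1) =-6048/397535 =-0.02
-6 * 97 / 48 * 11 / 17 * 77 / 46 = -82159 / 6256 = -13.13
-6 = -6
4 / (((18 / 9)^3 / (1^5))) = 1 / 2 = 0.50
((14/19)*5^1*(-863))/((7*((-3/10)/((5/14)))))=540.73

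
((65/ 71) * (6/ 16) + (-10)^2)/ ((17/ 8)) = 56995/ 1207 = 47.22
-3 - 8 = -11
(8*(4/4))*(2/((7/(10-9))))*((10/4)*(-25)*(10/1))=-10000/7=-1428.57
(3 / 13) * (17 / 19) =51 / 247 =0.21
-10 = -10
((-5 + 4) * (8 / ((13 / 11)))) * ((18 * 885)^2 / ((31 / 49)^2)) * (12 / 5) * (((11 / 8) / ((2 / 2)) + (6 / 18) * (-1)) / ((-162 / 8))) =6619441752000 / 12493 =529852057.31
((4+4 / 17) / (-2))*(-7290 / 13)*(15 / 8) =492075 / 221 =2226.58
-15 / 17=-0.88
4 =4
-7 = -7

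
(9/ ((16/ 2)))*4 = 9/ 2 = 4.50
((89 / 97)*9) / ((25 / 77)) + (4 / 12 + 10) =260206 / 7275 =35.77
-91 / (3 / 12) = -364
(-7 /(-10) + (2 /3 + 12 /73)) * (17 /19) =57001 /41610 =1.37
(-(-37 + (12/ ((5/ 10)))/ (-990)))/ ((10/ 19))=116071/ 1650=70.35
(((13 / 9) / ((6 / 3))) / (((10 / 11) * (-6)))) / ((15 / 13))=-1859 / 16200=-0.11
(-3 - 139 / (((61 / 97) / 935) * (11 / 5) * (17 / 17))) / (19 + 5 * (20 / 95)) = -108878702 / 23241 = -4684.77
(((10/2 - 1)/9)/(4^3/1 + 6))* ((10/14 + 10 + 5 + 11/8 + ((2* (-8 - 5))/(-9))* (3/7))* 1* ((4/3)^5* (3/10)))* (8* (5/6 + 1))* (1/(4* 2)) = 2167616/8037225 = 0.27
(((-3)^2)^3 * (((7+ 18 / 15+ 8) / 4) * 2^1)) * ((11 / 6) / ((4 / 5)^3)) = 5412825 / 256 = 21143.85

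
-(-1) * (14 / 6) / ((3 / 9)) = 7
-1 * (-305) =305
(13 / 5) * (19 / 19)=13 / 5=2.60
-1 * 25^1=-25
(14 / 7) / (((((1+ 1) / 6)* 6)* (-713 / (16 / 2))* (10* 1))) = -4 / 3565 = -0.00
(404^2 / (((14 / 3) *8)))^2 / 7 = 936543609 / 343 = 2730447.84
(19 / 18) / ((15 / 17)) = 323 / 270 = 1.20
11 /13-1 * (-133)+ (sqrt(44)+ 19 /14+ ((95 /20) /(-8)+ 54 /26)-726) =-1716081 /2912+ 2 * sqrt(11) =-582.68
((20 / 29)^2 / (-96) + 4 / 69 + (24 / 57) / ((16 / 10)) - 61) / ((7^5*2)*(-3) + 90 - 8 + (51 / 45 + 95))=0.00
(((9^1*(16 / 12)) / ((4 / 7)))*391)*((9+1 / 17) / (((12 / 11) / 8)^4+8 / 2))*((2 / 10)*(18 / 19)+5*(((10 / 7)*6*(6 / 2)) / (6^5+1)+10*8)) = 66909403141601856 / 8991522475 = 7441387.52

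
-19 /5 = -3.80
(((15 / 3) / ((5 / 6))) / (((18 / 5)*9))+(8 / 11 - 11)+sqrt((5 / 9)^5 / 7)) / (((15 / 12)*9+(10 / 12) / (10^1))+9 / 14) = -0.84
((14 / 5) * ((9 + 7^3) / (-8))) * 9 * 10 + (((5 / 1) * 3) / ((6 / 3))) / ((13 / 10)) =-144069 / 13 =-11082.23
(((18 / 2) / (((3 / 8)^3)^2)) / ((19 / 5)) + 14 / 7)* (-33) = -14451778 / 513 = -28171.11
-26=-26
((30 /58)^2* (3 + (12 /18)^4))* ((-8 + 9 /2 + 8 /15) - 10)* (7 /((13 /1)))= -3526285 /590382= -5.97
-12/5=-2.40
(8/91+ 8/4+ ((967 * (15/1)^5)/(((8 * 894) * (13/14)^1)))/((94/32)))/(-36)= -5997243580/5735457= -1045.64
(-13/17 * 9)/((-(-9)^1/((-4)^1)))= 52/17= 3.06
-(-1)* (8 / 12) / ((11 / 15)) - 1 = -1 / 11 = -0.09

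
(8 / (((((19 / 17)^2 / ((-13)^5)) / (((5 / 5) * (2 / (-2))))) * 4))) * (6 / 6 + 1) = 429214708 / 361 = 1188960.41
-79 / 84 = -0.94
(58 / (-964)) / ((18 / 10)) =-145 / 4338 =-0.03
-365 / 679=-0.54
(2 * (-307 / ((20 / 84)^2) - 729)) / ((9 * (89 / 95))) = -648584 / 445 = -1457.49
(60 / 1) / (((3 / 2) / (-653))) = -26120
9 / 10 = 0.90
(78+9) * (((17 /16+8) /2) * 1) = 394.22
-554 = -554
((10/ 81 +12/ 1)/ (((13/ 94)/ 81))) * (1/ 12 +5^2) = 6946177/ 39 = 178107.10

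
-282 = -282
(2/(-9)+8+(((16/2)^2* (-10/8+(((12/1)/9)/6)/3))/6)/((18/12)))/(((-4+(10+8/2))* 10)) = -0.01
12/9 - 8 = -20/3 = -6.67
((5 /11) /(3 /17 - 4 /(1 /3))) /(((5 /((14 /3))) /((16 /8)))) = -476 /6633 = -0.07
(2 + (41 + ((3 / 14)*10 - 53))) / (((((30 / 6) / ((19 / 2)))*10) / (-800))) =8360 / 7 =1194.29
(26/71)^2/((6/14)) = 4732/15123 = 0.31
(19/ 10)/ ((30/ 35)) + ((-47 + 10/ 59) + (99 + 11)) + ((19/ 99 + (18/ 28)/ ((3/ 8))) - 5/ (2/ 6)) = 42761557/ 817740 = 52.29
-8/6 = -4/3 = -1.33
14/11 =1.27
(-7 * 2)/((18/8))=-56/9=-6.22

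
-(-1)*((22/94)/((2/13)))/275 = 13/2350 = 0.01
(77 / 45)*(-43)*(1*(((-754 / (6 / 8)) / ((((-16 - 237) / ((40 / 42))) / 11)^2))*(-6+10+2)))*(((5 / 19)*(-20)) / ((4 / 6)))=-11412544000 / 1899639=-6007.74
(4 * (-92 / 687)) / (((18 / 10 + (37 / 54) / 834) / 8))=-220976640 / 92861561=-2.38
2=2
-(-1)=1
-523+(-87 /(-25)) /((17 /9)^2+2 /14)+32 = -490.06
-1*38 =-38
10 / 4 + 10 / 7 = 3.93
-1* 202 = -202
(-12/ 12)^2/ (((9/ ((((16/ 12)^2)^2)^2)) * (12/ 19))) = 311296/ 177147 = 1.76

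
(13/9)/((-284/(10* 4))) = -130/639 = -0.20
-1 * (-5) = 5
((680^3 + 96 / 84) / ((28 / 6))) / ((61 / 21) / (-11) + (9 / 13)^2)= 9206333169462 / 29407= 313066044.46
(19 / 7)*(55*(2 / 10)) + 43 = 510 / 7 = 72.86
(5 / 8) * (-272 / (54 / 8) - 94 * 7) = -47135 / 108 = -436.44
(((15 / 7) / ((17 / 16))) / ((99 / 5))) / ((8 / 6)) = 100 / 1309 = 0.08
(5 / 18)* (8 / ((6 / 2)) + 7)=145 / 54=2.69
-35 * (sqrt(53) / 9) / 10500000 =-sqrt(53) / 2700000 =-0.00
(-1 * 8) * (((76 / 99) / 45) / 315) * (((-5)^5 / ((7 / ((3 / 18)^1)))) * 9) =0.29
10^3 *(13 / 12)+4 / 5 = 16262 / 15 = 1084.13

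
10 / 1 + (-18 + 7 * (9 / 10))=-1.70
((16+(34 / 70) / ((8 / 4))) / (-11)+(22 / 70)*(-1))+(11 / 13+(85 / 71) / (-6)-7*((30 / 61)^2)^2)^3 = -1.78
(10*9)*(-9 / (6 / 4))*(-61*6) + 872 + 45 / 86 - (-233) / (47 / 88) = 198948.78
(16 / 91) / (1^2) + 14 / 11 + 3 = 4453 / 1001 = 4.45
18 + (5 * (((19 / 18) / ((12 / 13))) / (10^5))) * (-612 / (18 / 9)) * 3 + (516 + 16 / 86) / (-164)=2087397163 / 141040000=14.80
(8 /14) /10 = 2 /35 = 0.06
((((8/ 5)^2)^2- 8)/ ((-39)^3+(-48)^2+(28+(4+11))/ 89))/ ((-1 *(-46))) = 10057/ 18235736875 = 0.00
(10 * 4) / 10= 4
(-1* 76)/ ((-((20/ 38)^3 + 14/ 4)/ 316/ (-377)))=-2483418.53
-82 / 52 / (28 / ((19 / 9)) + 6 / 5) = -3895 / 35724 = -0.11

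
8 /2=4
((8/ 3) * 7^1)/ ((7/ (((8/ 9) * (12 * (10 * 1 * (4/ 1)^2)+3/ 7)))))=286784/ 63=4552.13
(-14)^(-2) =1 / 196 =0.01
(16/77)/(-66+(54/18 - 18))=-16/6237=-0.00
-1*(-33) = 33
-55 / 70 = -11 / 14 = -0.79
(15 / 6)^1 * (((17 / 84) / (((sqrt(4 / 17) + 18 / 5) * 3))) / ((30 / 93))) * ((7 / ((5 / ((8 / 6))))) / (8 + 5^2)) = 8959 / 1070784 - 2635 * sqrt(17) / 9637056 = 0.01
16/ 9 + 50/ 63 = 18/ 7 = 2.57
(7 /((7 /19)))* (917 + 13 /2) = 35093 /2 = 17546.50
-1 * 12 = -12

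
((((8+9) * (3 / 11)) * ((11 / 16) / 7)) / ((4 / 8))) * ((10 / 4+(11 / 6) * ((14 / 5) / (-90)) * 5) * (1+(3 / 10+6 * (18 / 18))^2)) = 20682727 / 252000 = 82.07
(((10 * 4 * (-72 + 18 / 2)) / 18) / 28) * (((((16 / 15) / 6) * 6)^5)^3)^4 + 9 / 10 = -3520457480818672771412160081629796478267423870515157470893995941403598927 / 14707387486773208616038799840045059319493248040089383721351623535156250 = -239.37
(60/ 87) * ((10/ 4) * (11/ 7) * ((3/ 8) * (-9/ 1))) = -7425/ 812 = -9.14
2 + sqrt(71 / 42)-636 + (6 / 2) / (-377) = -239021 / 377 + sqrt(2982) / 42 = -632.71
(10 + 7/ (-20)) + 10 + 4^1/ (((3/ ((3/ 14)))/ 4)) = 2911/ 140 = 20.79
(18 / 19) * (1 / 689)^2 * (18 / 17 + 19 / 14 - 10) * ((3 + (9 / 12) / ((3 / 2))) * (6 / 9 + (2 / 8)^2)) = -9975 / 258248224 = -0.00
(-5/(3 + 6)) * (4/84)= -5/189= -0.03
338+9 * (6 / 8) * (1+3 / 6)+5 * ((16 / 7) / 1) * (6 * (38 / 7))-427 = 115001 / 392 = 293.37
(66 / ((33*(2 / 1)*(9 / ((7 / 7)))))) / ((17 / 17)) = 1 / 9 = 0.11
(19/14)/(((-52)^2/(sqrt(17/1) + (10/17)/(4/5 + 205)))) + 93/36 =2.59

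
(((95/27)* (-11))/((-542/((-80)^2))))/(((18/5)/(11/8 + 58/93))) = 253.73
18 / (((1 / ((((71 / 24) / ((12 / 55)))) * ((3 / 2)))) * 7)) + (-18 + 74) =24259 / 224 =108.30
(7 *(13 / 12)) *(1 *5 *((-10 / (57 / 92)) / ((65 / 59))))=-94990 / 171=-555.50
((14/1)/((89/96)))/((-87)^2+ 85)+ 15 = 5109717/340603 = 15.00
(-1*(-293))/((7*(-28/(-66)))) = 98.66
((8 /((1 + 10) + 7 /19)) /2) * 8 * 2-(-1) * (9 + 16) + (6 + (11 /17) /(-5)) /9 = 71792 /2295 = 31.28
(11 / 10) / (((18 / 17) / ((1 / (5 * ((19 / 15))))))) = 187 / 1140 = 0.16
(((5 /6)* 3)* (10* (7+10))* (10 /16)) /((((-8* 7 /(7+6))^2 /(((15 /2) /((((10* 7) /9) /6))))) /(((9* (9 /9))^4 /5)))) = 108676.74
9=9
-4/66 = -2/33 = -0.06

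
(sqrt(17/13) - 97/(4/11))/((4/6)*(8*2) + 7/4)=-3201/149 + 12*sqrt(221)/1937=-21.39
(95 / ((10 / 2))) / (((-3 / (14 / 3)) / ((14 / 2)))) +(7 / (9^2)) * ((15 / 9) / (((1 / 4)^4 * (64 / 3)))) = -16618 / 81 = -205.16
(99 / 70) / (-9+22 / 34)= -1683 / 9940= -0.17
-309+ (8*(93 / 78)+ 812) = 6663 / 13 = 512.54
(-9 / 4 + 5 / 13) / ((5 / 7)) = -679 / 260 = -2.61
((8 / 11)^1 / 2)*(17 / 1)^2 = 1156 / 11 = 105.09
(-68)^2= 4624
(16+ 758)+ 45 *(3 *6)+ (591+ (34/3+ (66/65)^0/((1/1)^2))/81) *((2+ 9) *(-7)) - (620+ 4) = -10827770/243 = -44558.72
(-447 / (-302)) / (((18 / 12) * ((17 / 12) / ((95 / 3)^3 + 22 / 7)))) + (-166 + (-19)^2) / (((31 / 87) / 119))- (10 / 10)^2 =437379999928 / 5013351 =87243.04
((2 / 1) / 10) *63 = 63 / 5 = 12.60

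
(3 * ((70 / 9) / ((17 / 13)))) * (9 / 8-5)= -14105 / 204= -69.14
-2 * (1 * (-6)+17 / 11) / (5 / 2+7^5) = 196 / 369809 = 0.00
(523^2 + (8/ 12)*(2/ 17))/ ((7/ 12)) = 55799932/ 119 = 468906.99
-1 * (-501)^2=-251001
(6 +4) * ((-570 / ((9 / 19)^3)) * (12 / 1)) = -52128400 / 81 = -643560.49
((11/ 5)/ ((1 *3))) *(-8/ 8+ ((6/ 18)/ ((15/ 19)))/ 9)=-4246/ 6075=-0.70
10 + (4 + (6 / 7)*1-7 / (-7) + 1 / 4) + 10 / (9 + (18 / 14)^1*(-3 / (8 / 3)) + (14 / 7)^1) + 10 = 81353 / 2996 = 27.15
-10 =-10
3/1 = 3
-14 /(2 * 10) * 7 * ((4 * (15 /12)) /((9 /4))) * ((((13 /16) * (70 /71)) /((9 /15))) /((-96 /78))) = 1449175 /122688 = 11.81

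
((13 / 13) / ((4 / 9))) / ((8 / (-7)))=-63 / 32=-1.97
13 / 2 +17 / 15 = 229 / 30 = 7.63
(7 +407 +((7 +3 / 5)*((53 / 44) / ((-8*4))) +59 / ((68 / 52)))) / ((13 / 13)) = 27456481 / 59840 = 458.83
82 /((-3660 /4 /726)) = -19844 /305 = -65.06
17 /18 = 0.94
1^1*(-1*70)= -70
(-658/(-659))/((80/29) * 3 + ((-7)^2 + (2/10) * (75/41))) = 391181/22582612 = 0.02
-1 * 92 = -92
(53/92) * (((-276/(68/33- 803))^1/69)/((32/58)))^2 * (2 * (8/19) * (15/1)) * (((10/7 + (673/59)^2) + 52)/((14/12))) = 9769056163326405/104145072187511866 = 0.09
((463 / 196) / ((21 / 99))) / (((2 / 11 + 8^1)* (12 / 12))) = 56023 / 41160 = 1.36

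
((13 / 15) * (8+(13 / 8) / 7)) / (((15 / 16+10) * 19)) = 11986 / 349125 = 0.03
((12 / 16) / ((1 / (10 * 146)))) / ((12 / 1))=365 / 4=91.25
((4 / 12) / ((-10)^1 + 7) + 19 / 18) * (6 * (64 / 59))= 1088 / 177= 6.15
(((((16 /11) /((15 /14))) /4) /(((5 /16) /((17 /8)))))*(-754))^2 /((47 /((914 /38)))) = 941873937851392 /607798125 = 1549649.30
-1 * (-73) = 73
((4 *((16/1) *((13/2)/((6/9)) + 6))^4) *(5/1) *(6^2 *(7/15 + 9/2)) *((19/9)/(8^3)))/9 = 6606908532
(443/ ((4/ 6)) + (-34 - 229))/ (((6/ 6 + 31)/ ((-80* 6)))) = -12045/ 2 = -6022.50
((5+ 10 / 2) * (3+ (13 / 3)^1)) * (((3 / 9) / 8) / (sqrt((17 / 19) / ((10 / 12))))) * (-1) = -55 * sqrt(9690) / 1836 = -2.95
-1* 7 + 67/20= -73/20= -3.65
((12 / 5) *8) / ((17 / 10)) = 192 / 17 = 11.29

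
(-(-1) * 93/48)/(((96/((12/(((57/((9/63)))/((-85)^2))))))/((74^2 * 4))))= 306621775/3192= 96059.45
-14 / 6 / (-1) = 7 / 3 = 2.33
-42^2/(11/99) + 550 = -15326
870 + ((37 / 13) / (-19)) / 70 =15042263 / 17290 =870.00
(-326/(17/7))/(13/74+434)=-168868/546193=-0.31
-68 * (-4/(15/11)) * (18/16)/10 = 22.44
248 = 248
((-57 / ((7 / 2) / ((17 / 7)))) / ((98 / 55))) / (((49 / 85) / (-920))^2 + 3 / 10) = -29628337800000 / 400437557891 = -73.99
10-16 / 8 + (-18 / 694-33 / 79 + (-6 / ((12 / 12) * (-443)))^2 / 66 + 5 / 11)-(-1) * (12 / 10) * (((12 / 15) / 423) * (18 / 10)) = 2786549477448843 / 347667884216125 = 8.01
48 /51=0.94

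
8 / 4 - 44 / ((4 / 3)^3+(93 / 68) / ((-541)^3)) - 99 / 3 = -34153395370175 / 689097509681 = -49.56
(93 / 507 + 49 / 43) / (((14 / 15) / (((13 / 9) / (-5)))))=-0.41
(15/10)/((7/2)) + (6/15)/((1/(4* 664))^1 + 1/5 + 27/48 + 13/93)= 0.87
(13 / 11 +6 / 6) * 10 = 240 / 11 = 21.82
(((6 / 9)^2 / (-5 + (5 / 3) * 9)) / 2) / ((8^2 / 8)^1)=1 / 360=0.00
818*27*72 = 1590192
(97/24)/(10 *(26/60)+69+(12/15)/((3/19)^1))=485/9408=0.05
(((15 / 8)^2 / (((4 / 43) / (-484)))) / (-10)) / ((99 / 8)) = 2365 / 16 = 147.81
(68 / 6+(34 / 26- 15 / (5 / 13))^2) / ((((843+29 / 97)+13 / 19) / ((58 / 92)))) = 19402490281 / 18138230721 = 1.07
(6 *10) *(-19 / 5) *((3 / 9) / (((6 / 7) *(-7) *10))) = 19 / 15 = 1.27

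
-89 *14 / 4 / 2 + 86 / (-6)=-2041 / 12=-170.08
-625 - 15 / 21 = -625.71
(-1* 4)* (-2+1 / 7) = 52 / 7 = 7.43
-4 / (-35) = 4 / 35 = 0.11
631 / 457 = 1.38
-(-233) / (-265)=-233 / 265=-0.88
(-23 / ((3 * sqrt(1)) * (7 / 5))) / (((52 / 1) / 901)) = -103615 / 1092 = -94.89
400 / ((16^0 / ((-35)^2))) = 490000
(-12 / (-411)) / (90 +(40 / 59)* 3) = 118 / 371955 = 0.00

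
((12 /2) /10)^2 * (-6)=-2.16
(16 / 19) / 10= 8 / 95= 0.08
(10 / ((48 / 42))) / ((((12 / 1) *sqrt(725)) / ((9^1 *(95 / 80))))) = 0.29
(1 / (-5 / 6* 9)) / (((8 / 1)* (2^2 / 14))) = -7 / 120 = -0.06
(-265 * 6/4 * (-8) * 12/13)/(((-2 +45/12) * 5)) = 30528/91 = 335.47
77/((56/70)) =96.25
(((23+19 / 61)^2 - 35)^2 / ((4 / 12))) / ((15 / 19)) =68002760137219 / 69229205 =982284.29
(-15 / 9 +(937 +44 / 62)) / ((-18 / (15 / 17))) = -45.88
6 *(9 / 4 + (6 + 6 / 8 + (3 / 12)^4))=6915 / 128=54.02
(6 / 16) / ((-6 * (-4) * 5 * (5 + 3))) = 1 / 2560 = 0.00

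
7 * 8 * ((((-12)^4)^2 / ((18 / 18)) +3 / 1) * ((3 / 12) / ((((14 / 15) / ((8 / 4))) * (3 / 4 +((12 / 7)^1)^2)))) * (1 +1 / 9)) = 2809213766800 / 723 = 3885496219.64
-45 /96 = -15 /32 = -0.47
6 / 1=6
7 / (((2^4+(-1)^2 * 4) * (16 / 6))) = 21 / 160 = 0.13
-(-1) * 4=4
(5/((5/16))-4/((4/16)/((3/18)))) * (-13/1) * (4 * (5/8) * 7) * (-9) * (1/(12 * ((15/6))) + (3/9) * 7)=64610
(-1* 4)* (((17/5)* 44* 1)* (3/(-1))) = 8976/5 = 1795.20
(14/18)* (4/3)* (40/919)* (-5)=-0.23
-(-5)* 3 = 15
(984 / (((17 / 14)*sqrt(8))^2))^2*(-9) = -5230760976 / 83521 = -62628.09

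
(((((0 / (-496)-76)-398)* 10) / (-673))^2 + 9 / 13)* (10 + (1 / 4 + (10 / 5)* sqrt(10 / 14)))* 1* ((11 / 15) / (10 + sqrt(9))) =33.88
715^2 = 511225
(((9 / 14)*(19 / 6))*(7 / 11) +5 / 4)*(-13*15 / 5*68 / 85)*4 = -17472 / 55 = -317.67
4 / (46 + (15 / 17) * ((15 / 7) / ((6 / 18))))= 476 / 6149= 0.08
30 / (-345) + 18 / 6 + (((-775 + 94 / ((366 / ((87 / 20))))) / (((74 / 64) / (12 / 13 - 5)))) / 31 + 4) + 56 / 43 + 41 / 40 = 699955566747 / 7196525752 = 97.26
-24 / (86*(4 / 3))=-9 / 43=-0.21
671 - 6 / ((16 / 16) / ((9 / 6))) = 662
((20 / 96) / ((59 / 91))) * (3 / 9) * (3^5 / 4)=6.51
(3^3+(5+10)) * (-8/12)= -28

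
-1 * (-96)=96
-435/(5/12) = -1044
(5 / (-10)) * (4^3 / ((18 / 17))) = -272 / 9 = -30.22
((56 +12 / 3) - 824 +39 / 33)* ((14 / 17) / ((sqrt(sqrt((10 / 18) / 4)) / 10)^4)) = -8458128000 / 187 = -45230631.02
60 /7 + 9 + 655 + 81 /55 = 259507 /385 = 674.04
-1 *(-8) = 8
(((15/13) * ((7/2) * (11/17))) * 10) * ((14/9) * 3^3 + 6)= 277200/221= 1254.30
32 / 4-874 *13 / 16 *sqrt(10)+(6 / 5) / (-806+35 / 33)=1062322 / 132815-5681 *sqrt(10) / 8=-2237.61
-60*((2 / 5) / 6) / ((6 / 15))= -10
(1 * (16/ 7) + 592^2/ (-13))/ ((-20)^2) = -30663/ 455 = -67.39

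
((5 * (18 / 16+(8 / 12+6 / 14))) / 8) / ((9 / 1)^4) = 1865 / 8817984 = 0.00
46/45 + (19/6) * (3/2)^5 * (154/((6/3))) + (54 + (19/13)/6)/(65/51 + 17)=16187362511/8723520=1855.60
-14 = -14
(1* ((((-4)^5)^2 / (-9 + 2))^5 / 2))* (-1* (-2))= -1267650600228229401496703205376 / 16807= -75423966218137050127726730.00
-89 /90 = -0.99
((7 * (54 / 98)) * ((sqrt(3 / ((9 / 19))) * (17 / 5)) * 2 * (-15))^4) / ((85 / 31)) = 213767617104 / 35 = 6107646202.97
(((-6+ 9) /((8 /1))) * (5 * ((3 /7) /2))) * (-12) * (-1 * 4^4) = 8640 /7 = 1234.29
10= 10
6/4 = 3/2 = 1.50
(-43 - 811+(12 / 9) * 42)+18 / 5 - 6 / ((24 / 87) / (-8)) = -3102 / 5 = -620.40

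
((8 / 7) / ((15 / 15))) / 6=4 / 21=0.19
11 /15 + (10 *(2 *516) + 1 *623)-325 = 159281 /15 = 10618.73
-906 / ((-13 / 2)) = 1812 / 13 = 139.38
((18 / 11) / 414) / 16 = 1 / 4048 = 0.00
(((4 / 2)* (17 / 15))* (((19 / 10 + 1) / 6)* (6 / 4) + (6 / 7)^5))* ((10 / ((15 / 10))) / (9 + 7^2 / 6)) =27147062 / 25966815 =1.05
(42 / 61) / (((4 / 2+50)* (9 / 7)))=49 / 4758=0.01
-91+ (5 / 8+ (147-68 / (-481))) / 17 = -5384251 / 65416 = -82.31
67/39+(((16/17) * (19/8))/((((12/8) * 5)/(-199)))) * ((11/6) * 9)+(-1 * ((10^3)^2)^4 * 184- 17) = -609960000000000000000003294758/3315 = -184000000000000000000001000.00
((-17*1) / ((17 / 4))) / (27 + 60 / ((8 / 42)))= -2 / 171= -0.01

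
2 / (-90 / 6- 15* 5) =-1 / 45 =-0.02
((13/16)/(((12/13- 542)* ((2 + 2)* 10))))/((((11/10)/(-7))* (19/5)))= 5915/94086784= 0.00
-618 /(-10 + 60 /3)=-309 /5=-61.80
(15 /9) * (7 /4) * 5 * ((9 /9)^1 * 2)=175 /6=29.17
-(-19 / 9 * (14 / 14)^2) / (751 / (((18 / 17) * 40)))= 1520 / 12767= 0.12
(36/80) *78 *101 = 35451/10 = 3545.10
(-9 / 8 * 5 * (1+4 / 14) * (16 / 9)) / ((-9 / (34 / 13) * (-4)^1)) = -85 / 91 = -0.93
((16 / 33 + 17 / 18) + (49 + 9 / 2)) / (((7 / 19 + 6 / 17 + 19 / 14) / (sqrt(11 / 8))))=6147659 * sqrt(22) / 930501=30.99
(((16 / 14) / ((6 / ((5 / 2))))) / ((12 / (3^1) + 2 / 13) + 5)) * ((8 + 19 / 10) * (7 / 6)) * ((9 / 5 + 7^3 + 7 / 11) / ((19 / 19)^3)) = 246987 / 1190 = 207.55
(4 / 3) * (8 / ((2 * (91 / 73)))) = 1168 / 273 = 4.28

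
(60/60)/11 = 1/11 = 0.09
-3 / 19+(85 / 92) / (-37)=-11827 / 64676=-0.18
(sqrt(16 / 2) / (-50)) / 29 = -sqrt(2) / 725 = -0.00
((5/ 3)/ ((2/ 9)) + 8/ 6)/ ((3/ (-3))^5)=-53/ 6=-8.83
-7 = -7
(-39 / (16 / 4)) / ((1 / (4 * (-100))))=3900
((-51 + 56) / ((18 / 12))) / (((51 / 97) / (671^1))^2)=5429088.26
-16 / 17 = -0.94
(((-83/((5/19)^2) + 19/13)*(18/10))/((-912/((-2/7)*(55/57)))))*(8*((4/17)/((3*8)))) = -112618/2204475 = -0.05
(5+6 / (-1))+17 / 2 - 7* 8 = -97 / 2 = -48.50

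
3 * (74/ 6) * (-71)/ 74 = -35.50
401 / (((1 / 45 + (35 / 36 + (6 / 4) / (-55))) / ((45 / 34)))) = 548.75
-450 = -450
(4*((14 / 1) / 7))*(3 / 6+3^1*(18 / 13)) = 484 / 13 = 37.23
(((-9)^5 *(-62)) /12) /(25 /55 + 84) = 6711903 /1858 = 3612.43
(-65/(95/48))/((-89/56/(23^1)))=803712/1691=475.29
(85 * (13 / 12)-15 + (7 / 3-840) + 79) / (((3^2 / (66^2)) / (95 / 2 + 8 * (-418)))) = 6524821787 / 6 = 1087470297.83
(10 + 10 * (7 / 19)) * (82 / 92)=5330 / 437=12.20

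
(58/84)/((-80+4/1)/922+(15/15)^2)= 13369/17766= 0.75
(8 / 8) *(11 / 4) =11 / 4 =2.75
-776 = -776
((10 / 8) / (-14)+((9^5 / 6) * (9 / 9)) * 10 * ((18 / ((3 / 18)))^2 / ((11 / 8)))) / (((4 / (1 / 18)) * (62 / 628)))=80739577811525 / 687456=117446902.51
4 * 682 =2728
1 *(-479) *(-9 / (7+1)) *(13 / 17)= 412.08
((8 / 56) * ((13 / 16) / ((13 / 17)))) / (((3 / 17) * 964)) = 289 / 323904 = 0.00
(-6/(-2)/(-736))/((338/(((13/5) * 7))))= -21/95680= -0.00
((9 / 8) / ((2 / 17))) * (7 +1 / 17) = 135 / 2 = 67.50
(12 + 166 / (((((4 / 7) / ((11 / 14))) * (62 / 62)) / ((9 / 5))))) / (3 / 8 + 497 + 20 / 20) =5638 / 6645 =0.85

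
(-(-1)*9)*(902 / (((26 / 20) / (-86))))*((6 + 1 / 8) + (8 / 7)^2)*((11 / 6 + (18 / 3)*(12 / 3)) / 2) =-131343455925 / 2548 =-51547667.16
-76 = -76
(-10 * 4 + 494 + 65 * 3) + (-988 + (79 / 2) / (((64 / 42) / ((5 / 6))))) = -40627 / 128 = -317.40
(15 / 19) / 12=5 / 76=0.07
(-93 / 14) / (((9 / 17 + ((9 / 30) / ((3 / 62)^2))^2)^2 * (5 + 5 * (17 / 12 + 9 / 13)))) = -326555550 / 205999328981593147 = -0.00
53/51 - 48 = -2395/51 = -46.96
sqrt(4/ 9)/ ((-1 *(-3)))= 2/ 9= 0.22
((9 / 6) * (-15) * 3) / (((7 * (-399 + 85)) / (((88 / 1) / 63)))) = 0.04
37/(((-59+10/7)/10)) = -6.43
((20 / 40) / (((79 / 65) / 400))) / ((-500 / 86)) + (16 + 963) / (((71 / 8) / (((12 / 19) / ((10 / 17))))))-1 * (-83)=92255401 / 532855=173.13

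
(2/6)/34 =1/102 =0.01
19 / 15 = 1.27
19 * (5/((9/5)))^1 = 475/9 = 52.78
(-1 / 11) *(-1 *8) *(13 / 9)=104 / 99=1.05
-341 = -341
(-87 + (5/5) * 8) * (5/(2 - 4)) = 395/2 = 197.50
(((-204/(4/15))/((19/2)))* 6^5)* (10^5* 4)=-4758912000000/19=-250469052631.58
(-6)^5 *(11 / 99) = -864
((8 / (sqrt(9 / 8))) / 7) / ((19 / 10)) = 160*sqrt(2) / 399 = 0.57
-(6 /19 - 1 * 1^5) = 13 /19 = 0.68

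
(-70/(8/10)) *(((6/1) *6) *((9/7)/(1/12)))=-48600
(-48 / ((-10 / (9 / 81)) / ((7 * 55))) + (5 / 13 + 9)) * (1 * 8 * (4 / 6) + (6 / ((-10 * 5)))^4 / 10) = 1145.17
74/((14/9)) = 333/7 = 47.57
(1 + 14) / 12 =5 / 4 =1.25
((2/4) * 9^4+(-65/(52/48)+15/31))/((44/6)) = 599103/1364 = 439.23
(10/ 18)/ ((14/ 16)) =40/ 63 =0.63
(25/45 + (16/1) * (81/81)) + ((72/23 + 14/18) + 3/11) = 15739/759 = 20.74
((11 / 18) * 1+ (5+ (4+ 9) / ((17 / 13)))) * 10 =23795 / 153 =155.52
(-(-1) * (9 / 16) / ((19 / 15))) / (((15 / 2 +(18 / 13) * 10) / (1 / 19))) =117 / 106856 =0.00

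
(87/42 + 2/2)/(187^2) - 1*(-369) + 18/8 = 363502841/979132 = 371.25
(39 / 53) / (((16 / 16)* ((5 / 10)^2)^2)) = 624 / 53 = 11.77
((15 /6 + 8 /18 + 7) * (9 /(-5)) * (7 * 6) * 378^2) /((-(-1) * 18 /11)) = -65645672.40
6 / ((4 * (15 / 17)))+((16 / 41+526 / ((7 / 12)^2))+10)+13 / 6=47012192 / 30135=1560.05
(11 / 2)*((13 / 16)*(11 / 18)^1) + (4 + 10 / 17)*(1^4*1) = 7.32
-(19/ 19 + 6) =-7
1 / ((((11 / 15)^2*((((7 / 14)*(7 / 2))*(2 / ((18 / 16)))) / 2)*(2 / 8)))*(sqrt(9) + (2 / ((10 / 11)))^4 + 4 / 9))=11390625 / 64009484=0.18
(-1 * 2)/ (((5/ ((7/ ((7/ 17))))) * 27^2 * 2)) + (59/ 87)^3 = 27311552/ 88897905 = 0.31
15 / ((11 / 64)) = 960 / 11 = 87.27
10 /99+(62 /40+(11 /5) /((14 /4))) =6319 /2772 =2.28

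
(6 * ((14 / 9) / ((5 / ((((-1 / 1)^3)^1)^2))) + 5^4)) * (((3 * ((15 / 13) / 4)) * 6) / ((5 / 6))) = 1519506 / 65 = 23377.02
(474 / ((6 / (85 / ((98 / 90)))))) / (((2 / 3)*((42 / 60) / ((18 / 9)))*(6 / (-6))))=-9065250 / 343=-26429.30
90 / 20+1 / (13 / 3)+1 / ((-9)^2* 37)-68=-4930039 / 77922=-63.27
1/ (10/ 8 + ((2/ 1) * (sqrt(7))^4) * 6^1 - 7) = 4/ 2329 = 0.00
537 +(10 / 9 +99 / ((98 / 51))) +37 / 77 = 5725267 / 9702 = 590.11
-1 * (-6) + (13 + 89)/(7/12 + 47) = 4650/571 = 8.14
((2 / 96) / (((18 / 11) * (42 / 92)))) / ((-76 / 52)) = -3289 / 172368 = -0.02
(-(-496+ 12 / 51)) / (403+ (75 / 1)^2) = 2107 / 25619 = 0.08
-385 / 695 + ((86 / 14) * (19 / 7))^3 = 75792994334 / 16353211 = 4634.75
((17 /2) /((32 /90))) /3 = 255 /32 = 7.97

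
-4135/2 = -2067.50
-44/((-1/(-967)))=-42548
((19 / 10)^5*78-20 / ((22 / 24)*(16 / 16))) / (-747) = -350082157 / 136950000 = -2.56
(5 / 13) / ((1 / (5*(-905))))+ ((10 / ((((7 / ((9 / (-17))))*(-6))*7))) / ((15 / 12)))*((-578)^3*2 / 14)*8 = -14183612663 / 4459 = -3180895.42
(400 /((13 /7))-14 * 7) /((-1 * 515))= -1526 /6695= -0.23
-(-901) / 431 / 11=901 / 4741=0.19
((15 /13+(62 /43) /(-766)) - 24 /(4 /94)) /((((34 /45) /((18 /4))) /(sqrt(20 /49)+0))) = -3486010770*sqrt(5) /3639649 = -2141.68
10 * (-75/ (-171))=4.39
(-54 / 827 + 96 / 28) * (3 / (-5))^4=0.44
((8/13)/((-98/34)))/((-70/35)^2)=-34/637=-0.05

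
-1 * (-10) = 10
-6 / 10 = -3 / 5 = -0.60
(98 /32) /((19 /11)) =539 /304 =1.77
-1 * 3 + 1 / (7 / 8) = -13 / 7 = -1.86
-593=-593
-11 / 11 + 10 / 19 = -9 / 19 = -0.47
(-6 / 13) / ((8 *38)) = -3 / 1976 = -0.00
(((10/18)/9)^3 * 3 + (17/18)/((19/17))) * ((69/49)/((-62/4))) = -130942151/1704213189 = -0.08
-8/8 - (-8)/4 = 1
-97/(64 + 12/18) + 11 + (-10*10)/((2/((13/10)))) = -111/2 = -55.50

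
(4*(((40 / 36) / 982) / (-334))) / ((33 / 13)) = -130 / 24353109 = -0.00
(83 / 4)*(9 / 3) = 249 / 4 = 62.25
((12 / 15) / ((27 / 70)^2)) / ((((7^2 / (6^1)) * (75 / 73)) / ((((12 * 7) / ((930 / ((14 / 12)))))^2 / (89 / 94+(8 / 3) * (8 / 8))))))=527221184 / 267704929125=0.00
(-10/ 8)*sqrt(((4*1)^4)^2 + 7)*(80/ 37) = -100*sqrt(65543)/ 37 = -691.93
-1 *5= -5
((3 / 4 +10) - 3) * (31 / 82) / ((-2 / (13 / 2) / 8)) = -12493 / 164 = -76.18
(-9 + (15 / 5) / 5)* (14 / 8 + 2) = -63 / 2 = -31.50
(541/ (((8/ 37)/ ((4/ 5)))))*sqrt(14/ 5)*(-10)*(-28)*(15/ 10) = 840714*sqrt(70)/ 5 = 1406783.60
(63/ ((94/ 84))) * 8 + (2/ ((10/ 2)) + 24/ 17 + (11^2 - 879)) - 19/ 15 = -3680257/ 11985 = -307.07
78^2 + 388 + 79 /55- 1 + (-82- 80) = 347074 /55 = 6310.44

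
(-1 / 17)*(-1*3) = 3 / 17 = 0.18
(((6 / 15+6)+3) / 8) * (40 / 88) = 47 / 88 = 0.53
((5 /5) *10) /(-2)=-5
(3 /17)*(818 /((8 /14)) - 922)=89.91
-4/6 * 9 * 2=-12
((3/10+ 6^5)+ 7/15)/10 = 233303/300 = 777.68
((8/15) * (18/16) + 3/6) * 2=11/5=2.20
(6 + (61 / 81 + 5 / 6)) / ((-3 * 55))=-1229 / 26730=-0.05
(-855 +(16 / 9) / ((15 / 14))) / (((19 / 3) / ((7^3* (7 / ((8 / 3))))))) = -276597601 / 2280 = -121314.74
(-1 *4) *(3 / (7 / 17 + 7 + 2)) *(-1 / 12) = 17 / 160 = 0.11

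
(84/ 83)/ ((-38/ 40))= -1680/ 1577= -1.07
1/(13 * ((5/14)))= 0.22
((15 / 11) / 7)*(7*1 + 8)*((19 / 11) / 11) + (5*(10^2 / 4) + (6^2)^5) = 563364530692 / 9317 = 60466301.46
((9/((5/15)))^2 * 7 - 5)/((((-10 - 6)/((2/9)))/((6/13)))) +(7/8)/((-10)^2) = -1019327/31200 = -32.67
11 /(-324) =-11 /324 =-0.03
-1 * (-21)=21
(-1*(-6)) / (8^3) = 3 / 256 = 0.01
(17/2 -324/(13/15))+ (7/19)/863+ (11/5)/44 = -1557336049/4263220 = -365.30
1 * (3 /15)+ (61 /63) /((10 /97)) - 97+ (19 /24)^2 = -86.78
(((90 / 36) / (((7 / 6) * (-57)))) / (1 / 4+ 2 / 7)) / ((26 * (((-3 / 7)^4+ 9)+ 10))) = -2401 / 16931850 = -0.00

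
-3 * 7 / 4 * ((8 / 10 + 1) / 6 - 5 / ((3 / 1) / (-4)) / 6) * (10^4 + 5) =-592963 / 8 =-74120.38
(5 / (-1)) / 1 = -5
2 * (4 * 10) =80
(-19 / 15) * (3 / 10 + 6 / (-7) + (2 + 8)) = -12559 / 1050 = -11.96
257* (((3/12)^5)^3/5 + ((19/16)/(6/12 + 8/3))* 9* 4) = 18626736292097/5368709120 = 3469.50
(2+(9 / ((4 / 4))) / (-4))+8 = 31 / 4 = 7.75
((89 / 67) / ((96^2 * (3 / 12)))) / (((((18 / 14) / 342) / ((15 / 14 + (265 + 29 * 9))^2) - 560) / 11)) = -1012817772241 / 89432202413127168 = -0.00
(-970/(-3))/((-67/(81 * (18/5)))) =-94284/67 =-1407.22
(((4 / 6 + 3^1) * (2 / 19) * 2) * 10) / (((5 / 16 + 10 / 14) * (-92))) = -2464 / 30153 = -0.08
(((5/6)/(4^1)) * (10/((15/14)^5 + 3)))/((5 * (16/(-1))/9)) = -84035/1581898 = -0.05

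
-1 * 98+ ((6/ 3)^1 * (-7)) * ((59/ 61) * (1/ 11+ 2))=-84756/ 671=-126.31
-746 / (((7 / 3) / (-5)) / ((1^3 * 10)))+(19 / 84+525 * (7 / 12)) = 342136 / 21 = 16292.19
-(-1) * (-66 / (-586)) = 0.11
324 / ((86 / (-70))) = -11340 / 43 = -263.72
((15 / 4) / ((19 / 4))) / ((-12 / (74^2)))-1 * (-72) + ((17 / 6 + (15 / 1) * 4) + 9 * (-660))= -702859 / 114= -6165.43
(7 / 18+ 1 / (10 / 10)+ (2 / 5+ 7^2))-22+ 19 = 4301 / 90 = 47.79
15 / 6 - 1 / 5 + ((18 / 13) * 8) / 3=779 / 130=5.99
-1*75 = -75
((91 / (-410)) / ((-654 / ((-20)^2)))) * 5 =9100 / 13407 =0.68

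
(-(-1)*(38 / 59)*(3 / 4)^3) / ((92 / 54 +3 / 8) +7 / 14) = 13851 / 131452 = 0.11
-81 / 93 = -27 / 31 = -0.87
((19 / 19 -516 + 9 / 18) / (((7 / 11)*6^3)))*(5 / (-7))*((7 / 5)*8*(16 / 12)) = 1078 / 27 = 39.93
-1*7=-7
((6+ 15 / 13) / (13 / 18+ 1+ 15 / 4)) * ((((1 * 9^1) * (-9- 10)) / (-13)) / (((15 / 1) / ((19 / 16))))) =906471 / 665860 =1.36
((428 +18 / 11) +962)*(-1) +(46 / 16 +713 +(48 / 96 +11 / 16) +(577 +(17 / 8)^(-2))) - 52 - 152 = -15327989 / 50864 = -301.35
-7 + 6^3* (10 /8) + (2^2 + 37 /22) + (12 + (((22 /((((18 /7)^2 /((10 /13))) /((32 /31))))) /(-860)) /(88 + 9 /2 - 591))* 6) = 280.68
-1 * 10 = -10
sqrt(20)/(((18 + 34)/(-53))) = -53 * sqrt(5)/26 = -4.56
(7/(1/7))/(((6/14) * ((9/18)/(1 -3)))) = -1372/3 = -457.33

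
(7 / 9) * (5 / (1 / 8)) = 280 / 9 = 31.11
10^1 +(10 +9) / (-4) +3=33 / 4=8.25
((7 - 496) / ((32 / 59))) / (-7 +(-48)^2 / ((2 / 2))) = -28851 / 73504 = -0.39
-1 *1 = -1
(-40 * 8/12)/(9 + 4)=-80/39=-2.05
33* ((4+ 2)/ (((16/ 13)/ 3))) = 3861/ 8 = 482.62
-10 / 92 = -5 / 46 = -0.11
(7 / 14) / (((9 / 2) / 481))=481 / 9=53.44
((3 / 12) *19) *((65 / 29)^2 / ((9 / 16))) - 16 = 199996 / 7569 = 26.42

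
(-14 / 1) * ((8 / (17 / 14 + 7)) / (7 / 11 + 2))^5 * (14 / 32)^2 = -7605673704251392 / 412552469650334375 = -0.02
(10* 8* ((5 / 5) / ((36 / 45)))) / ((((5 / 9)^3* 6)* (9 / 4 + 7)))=1944 / 185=10.51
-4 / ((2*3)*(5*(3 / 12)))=-8 / 15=-0.53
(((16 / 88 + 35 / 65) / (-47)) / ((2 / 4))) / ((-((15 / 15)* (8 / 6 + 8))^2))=927 / 2634632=0.00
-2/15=-0.13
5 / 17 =0.29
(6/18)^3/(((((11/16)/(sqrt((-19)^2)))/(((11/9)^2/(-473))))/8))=-2432/94041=-0.03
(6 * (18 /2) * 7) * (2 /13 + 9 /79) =103950 /1027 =101.22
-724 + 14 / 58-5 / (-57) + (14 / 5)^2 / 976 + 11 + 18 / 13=-93236416139 / 131082900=-711.28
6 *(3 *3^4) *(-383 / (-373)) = 558414 / 373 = 1497.09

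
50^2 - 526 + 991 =2965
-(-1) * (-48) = -48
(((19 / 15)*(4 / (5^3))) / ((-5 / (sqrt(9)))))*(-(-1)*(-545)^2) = -902956 / 125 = -7223.65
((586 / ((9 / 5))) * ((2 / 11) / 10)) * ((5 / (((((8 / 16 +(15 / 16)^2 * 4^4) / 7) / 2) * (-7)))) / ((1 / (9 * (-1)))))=11720 / 4961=2.36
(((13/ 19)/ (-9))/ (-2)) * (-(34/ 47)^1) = -221/ 8037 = -0.03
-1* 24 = -24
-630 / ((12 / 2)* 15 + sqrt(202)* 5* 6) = 63 / 193 - 21* sqrt(202) / 193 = -1.22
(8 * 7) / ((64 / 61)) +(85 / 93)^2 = 54.21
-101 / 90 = -1.12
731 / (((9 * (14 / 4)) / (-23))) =-33626 / 63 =-533.75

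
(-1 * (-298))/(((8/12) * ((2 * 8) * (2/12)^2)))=4023/4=1005.75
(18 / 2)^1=9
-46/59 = -0.78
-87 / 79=-1.10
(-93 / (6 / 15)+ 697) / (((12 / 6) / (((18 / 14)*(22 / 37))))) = 91971 / 518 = 177.55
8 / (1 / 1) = 8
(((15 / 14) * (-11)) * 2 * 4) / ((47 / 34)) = -22440 / 329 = -68.21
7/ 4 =1.75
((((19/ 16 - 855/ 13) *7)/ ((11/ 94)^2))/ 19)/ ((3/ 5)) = -54661705/ 18876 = -2895.83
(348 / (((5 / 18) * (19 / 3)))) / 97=18792 / 9215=2.04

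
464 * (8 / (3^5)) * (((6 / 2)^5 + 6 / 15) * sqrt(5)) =4517504 * sqrt(5) / 1215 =8313.95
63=63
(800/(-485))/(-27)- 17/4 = -43883/10476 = -4.19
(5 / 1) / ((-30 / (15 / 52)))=-5 / 104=-0.05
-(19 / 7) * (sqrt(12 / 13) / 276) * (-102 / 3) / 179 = 323 * sqrt(39) / 1123941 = 0.00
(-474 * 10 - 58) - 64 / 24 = -14402 / 3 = -4800.67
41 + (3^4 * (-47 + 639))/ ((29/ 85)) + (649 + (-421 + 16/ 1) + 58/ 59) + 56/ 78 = 9397823191/ 66729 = 140835.67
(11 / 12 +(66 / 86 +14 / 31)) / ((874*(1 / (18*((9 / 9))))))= 102489 / 2330084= 0.04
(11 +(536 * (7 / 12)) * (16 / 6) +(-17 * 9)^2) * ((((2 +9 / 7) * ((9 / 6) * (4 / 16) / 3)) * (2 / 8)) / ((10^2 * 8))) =1255133 / 403200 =3.11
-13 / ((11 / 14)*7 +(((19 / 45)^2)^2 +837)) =-106616250 / 6909813767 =-0.02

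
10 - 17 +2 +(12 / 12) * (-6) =-11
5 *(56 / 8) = 35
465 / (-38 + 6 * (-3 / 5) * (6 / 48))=-9300 / 769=-12.09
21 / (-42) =-1 / 2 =-0.50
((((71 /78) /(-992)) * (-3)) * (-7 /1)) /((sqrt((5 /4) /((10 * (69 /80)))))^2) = -34293 /257920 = -0.13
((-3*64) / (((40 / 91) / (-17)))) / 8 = 4641 / 5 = 928.20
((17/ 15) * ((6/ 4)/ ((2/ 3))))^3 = 132651/ 8000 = 16.58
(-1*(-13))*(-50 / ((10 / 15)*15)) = -65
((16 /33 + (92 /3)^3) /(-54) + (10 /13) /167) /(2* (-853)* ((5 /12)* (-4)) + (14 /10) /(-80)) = -0.19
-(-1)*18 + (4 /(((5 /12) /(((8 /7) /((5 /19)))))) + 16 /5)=11006 /175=62.89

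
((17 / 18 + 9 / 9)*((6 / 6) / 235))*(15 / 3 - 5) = 0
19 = 19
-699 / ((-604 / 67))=46833 / 604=77.54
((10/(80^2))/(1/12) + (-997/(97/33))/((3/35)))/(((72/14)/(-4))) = 429904363/139680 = 3077.78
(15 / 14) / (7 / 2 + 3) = 15 / 91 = 0.16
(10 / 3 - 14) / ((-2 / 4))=64 / 3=21.33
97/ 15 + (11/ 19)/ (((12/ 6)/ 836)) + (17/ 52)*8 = 48961/ 195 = 251.08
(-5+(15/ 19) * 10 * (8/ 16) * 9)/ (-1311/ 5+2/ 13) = -37700/ 323627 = -0.12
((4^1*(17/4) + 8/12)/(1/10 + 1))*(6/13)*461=488660/143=3417.20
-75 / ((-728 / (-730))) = -27375 / 364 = -75.21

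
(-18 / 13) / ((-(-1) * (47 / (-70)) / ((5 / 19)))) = 6300 / 11609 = 0.54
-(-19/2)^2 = -361/4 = -90.25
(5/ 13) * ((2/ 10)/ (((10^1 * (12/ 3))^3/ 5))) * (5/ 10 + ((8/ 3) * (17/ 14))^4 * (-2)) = -85331023/ 64723276800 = -0.00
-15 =-15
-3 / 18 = -1 / 6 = -0.17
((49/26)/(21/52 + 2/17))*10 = 16660/461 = 36.14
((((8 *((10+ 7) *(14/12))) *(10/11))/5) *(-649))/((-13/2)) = 112336/39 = 2880.41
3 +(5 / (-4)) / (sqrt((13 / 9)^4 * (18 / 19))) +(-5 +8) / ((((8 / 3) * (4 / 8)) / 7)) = 75 / 4 - 135 * sqrt(38) / 1352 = 18.13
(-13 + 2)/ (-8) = 11/ 8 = 1.38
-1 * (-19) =19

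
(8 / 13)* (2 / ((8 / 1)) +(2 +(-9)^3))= -5814 / 13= -447.23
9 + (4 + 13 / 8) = 14.62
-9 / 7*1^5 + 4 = 19 / 7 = 2.71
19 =19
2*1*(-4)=-8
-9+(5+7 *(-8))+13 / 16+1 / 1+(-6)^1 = -1027 / 16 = -64.19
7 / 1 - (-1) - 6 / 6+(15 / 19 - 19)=-213 / 19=-11.21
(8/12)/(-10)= -1/15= -0.07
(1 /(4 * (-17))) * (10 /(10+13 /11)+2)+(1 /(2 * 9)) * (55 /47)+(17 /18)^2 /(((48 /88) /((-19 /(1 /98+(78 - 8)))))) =-92050912513 /218466233028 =-0.42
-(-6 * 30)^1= 180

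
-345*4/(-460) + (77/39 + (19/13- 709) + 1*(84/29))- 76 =-877280/1131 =-775.67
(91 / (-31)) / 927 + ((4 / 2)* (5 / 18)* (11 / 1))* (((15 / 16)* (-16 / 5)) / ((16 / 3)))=-3.44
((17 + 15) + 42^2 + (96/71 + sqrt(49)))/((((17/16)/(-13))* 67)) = -26646672/80869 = -329.50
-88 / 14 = -44 / 7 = -6.29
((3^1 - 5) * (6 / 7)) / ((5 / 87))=-1044 / 35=-29.83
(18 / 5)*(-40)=-144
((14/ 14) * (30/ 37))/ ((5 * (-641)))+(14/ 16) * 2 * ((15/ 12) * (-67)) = -55616461/ 379472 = -146.56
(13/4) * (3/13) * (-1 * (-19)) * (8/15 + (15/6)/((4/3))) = 5491/160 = 34.32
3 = 3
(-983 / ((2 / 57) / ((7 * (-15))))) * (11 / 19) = 3406095 / 2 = 1703047.50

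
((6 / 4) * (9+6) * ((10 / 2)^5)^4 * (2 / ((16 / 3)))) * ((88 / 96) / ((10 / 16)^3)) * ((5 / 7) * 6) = 90637207031250000 / 7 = 12948172433035714.29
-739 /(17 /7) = -5173 /17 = -304.29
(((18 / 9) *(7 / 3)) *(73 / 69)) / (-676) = -511 / 69966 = -0.01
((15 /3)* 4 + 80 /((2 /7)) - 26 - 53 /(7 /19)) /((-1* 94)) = -911 /658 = -1.38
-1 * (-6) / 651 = 2 / 217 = 0.01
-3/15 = -1/5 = -0.20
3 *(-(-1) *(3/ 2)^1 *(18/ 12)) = 27/ 4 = 6.75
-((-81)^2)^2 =-43046721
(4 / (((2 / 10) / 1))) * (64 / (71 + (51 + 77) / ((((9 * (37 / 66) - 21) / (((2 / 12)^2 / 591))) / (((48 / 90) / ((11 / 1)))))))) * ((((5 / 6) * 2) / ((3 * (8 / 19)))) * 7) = 331075836000 / 1988321473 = 166.51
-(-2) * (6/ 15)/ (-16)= -0.05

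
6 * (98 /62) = 294 /31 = 9.48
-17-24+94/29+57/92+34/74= -3620863/98716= -36.68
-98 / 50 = -49 / 25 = -1.96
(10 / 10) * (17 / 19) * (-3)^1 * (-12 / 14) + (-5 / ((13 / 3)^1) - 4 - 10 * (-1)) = 12357 / 1729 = 7.15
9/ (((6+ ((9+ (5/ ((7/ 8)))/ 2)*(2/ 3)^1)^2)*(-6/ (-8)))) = 2646/ 15101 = 0.18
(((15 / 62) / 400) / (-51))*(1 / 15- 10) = 149 / 1264800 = 0.00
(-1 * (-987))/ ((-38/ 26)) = -12831/ 19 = -675.32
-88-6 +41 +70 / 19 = -937 / 19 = -49.32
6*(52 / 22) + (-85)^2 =79631 / 11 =7239.18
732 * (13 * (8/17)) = 4478.12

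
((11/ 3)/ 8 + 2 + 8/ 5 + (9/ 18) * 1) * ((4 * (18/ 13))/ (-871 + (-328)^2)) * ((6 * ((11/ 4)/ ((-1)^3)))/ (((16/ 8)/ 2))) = -6017/ 1541410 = -0.00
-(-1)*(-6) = -6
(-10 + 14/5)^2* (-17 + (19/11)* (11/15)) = -101952/125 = -815.62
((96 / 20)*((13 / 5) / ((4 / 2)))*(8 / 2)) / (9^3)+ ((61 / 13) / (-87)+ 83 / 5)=37973456 / 2290275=16.58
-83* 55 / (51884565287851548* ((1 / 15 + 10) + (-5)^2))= -22825 / 9097093780469971416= -0.00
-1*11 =-11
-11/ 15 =-0.73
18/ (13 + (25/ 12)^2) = 2592/ 2497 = 1.04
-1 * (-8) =8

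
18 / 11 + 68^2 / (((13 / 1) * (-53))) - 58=-478044 / 7579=-63.07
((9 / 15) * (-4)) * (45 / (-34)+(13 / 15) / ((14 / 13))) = 3704 / 2975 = 1.25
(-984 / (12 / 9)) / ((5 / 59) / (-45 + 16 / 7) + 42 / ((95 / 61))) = -1236810510 / 45192917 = -27.37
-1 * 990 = -990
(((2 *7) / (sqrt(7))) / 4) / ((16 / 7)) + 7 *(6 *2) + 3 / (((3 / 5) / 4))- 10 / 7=7 *sqrt(7) / 32 + 718 / 7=103.15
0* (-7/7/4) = 0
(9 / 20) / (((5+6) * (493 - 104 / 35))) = 0.00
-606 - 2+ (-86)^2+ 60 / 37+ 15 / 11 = 2763931 / 407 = 6790.99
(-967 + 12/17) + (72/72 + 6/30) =-82033/85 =-965.09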